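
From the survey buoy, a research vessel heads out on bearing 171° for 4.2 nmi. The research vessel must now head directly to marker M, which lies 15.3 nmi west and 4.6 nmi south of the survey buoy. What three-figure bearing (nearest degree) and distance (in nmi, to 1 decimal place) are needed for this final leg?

Leg 1 (171°, 4.2 nmi): east 4.2 sin 171° = 0.66, north 4.2 cos 171° = -4.15
Current position: (0.66, -4.15). Target: (-15.3, -4.6). Remaining: Δeast = -15.96, Δnorth = -0.45.
Bearing = atan2(-15.96, -0.45) mod 360° = 268.38°; distance = √((-15.96)² + (-0.45)²) = 15.963 nmi.

268°, 16.0 nmi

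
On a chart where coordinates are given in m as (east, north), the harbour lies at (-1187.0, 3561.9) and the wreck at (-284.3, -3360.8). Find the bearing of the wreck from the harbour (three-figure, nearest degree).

173°

Δeast = -284.3 − -1187.0 = 902.70; Δnorth = -3360.8 − 3561.9 = -6922.70.
Bearing = atan2(Δeast, Δnorth) mod 360° = 172.57° ≈ 173°.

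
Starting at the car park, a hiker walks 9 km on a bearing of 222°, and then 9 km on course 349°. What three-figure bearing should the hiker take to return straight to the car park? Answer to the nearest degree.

106°

Leg 1 (222°, 9 km): east 9 sin 222° = -6.02, north 9 cos 222° = -6.69
Leg 2 (349°, 9 km): east 9 sin 349° = -1.72, north 9 cos 349° = 8.83
Net displacement: -7.74 east, 2.15 north. Direction back to start is (7.74, -2.15): bearing = atan2(7.74, -2.15) mod 360° = 105.50° ≈ 106°.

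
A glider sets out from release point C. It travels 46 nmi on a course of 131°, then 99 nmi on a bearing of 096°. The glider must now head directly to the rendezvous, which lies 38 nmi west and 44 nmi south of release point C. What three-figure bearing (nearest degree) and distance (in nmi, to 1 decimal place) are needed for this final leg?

269°, 171.2 nmi

Leg 1 (131°, 46 nmi): east 46 sin 131° = 34.72, north 46 cos 131° = -30.18
Leg 2 (096°, 99 nmi): east 99 sin 96° = 98.46, north 99 cos 96° = -10.35
Current position: (133.17, -40.53). Target: (-38, -44). Remaining: Δeast = -171.17, Δnorth = -3.47.
Bearing = atan2(-171.17, -3.47) mod 360° = 268.84°; distance = √((-171.17)² + (-3.47)²) = 171.210 nmi.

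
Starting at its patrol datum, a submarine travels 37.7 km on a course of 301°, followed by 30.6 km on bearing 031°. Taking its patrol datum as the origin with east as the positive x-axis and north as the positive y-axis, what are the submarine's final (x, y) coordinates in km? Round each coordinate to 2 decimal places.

Leg 1 (301°, 37.7 km): east 37.7 sin 301° = -32.32, north 37.7 cos 301° = 19.42
Leg 2 (031°, 30.6 km): east 30.6 sin 31° = 15.76, north 30.6 cos 31° = 26.23
Summing: -16.56 km east, 45.65 km north → (-16.56, 45.65).

(-16.56, 45.65)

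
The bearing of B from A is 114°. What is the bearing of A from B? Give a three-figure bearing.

Back-bearing = 114° + 180° = 294°.

294°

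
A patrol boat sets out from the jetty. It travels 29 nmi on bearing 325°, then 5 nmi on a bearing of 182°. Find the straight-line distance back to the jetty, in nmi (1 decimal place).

25.2 nmi

Leg 1 (325°, 29 nmi): east 29 sin 325° = -16.63, north 29 cos 325° = 23.76
Leg 2 (182°, 5 nmi): east 5 sin 182° = -0.17, north 5 cos 182° = -5.00
Net: -16.81 east, 18.76 north. Distance = √((-16.81)² + (18.76)²) = 25.187 nmi.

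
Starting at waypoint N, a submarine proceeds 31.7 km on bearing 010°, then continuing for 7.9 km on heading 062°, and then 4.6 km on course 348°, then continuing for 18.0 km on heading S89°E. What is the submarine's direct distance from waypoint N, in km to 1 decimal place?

49.0 km

Leg 1 (010°, 31.7 km): east 31.7 sin 10° = 5.50, north 31.7 cos 10° = 31.22
Leg 2 (062°, 7.9 km): east 7.9 sin 62° = 6.98, north 7.9 cos 62° = 3.71
Leg 3 (348°, 4.6 km): east 4.6 sin 348° = -0.96, north 4.6 cos 348° = 4.50
Leg 4 (S89°E, 18.0 km): east 18.0 sin 91° = 18.00, north 18.0 cos 91° = -0.31
Net: 29.52 east, 39.11 north. Distance = √((29.52)² + (39.11)²) = 49.003 km.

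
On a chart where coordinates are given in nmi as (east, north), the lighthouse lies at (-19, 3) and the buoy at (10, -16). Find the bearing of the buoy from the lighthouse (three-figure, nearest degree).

123°

Δeast = 10 − -19 = 29.00; Δnorth = -16 − 3 = -19.00.
Bearing = atan2(Δeast, Δnorth) mod 360° = 123.23° ≈ 123°.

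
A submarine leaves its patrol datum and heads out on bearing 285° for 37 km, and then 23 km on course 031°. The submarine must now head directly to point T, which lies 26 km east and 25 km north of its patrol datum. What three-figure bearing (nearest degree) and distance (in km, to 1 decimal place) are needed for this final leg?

Leg 1 (285°, 37 km): east 37 sin 285° = -35.74, north 37 cos 285° = 9.58
Leg 2 (031°, 23 km): east 23 sin 31° = 11.85, north 23 cos 31° = 19.71
Current position: (-23.89, 29.29). Target: (26, 25). Remaining: Δeast = 49.89, Δnorth = -4.29.
Bearing = atan2(49.89, -4.29) mod 360° = 94.92°; distance = √((49.89)² + (-4.29)²) = 50.078 km.

095°, 50.1 km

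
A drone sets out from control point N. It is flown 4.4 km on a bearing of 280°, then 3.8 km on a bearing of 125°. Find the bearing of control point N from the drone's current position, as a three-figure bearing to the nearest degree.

041°

Leg 1 (280°, 4.4 km): east 4.4 sin 280° = -4.33, north 4.4 cos 280° = 0.76
Leg 2 (125°, 3.8 km): east 3.8 sin 125° = 3.11, north 3.8 cos 125° = -2.18
Net displacement: -1.22 east, -1.42 north. Direction back to start is (1.22, 1.42): bearing = atan2(1.22, 1.42) mod 360° = 40.77° ≈ 041°.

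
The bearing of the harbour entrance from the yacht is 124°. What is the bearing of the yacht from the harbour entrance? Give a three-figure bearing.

Back-bearing = 124° + 180° = 304°.

304°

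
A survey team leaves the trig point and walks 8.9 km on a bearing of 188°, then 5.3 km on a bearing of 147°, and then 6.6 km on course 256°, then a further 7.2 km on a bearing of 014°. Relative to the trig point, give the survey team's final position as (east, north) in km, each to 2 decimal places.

(-3.01, -7.87)

Leg 1 (188°, 8.9 km): east 8.9 sin 188° = -1.24, north 8.9 cos 188° = -8.81
Leg 2 (147°, 5.3 km): east 5.3 sin 147° = 2.89, north 5.3 cos 147° = -4.44
Leg 3 (256°, 6.6 km): east 6.6 sin 256° = -6.40, north 6.6 cos 256° = -1.60
Leg 4 (014°, 7.2 km): east 7.2 sin 14° = 1.74, north 7.2 cos 14° = 6.99
Summing: -3.01 km east, -7.87 km north → (-3.01, -7.87).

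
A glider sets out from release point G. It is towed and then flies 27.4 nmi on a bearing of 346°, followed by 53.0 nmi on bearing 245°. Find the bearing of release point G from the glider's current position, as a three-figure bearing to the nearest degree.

094°

Leg 1 (346°, 27.4 nmi): east 27.4 sin 346° = -6.63, north 27.4 cos 346° = 26.59
Leg 2 (245°, 53.0 nmi): east 53.0 sin 245° = -48.03, north 53.0 cos 245° = -22.40
Net displacement: -54.66 east, 4.19 north. Direction back to start is (54.66, -4.19): bearing = atan2(54.66, -4.19) mod 360° = 94.38° ≈ 094°.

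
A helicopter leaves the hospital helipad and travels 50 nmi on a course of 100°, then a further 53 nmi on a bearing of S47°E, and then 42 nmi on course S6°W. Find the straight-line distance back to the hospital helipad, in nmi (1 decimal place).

Leg 1 (100°, 50 nmi): east 50 sin 100° = 49.24, north 50 cos 100° = -8.68
Leg 2 (S47°E, 53 nmi): east 53 sin 133° = 38.76, north 53 cos 133° = -36.15
Leg 3 (S6°W, 42 nmi): east 42 sin 186° = -4.39, north 42 cos 186° = -41.77
Net: 83.61 east, -86.60 north. Distance = √((83.61)² + (-86.60)²) = 120.375 nmi.

120.4 nmi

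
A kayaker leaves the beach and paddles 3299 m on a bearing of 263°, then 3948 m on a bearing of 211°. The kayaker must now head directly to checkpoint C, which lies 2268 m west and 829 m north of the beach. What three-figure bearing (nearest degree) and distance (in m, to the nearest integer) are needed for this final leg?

Leg 1 (263°, 3299 m): east 3299 sin 263° = -3274.41, north 3299 cos 263° = -402.05
Leg 2 (211°, 3948 m): east 3948 sin 211° = -2033.37, north 3948 cos 211° = -3384.10
Current position: (-5307.78, -3786.14). Target: (-2268, 829). Remaining: Δeast = 3039.78, Δnorth = 4615.14.
Bearing = atan2(3039.78, 4615.14) mod 360° = 33.37°; distance = √((3039.78)² + (4615.14)²) = 5526.284 m.

033°, 5526 m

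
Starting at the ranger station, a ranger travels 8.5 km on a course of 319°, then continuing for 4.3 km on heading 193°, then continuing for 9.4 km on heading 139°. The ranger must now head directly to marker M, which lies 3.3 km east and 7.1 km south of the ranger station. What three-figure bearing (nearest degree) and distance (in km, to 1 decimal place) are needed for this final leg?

Leg 1 (319°, 8.5 km): east 8.5 sin 319° = -5.58, north 8.5 cos 319° = 6.42
Leg 2 (193°, 4.3 km): east 4.3 sin 193° = -0.97, north 4.3 cos 193° = -4.19
Leg 3 (139°, 9.4 km): east 9.4 sin 139° = 6.17, north 9.4 cos 139° = -7.09
Current position: (-0.38, -4.87). Target: (3.3, -7.1). Remaining: Δeast = 3.68, Δnorth = -2.23.
Bearing = atan2(3.68, -2.23) mod 360° = 121.25°; distance = √((3.68)² + (-2.23)²) = 4.301 km.

121°, 4.3 km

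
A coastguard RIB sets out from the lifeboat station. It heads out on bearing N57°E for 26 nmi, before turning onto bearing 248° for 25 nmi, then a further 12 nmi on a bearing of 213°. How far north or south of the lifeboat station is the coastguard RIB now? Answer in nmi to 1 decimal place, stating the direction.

5.3 nmi south

Leg 1 (N57°E, 26 nmi): east 26 sin 57° = 21.81, north 26 cos 57° = 14.16
Leg 2 (248°, 25 nmi): east 25 sin 248° = -23.18, north 25 cos 248° = -9.37
Leg 3 (213°, 12 nmi): east 12 sin 213° = -6.54, north 12 cos 213° = -10.06
Net north component: -5.27 nmi.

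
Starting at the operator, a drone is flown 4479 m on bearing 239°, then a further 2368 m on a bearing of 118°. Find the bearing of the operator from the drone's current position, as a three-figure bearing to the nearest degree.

027°

Leg 1 (239°, 4479 m): east 4479 sin 239° = -3839.25, north 4479 cos 239° = -2306.86
Leg 2 (118°, 2368 m): east 2368 sin 118° = 2090.82, north 2368 cos 118° = -1111.71
Net displacement: -1748.43 east, -3418.56 north. Direction back to start is (1748.43, 3418.56): bearing = atan2(1748.43, 3418.56) mod 360° = 27.09° ≈ 027°.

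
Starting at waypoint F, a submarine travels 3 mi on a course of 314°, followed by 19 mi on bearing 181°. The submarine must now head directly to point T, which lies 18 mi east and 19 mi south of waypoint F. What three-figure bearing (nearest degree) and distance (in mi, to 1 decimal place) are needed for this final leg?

096°, 20.6 mi

Leg 1 (314°, 3 mi): east 3 sin 314° = -2.16, north 3 cos 314° = 2.08
Leg 2 (181°, 19 mi): east 19 sin 181° = -0.33, north 19 cos 181° = -19.00
Current position: (-2.49, -16.91). Target: (18, -19). Remaining: Δeast = 20.49, Δnorth = -2.09.
Bearing = atan2(20.49, -2.09) mod 360° = 95.82°; distance = √((20.49)² + (-2.09)²) = 20.596 mi.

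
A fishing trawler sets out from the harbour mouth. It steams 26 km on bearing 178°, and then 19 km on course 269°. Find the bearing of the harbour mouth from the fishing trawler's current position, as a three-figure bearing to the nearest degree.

Leg 1 (178°, 26 km): east 26 sin 178° = 0.91, north 26 cos 178° = -25.98
Leg 2 (269°, 19 km): east 19 sin 269° = -19.00, north 19 cos 269° = -0.33
Net displacement: -18.09 east, -26.32 north. Direction back to start is (18.09, 26.32): bearing = atan2(18.09, 26.32) mod 360° = 34.51° ≈ 035°.

035°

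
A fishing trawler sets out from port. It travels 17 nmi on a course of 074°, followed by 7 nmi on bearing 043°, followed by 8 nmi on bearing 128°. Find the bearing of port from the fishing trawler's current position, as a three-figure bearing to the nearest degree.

260°

Leg 1 (074°, 17 nmi): east 17 sin 74° = 16.34, north 17 cos 74° = 4.69
Leg 2 (043°, 7 nmi): east 7 sin 43° = 4.77, north 7 cos 43° = 5.12
Leg 3 (128°, 8 nmi): east 8 sin 128° = 6.30, north 8 cos 128° = -4.93
Net displacement: 27.42 east, 4.88 north. Direction back to start is (-27.42, -4.88): bearing = atan2(-27.42, -4.88) mod 360° = 259.91° ≈ 260°.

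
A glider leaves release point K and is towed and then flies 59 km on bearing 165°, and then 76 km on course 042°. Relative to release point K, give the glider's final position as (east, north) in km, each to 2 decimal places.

(66.12, -0.51)

Leg 1 (165°, 59 km): east 59 sin 165° = 15.27, north 59 cos 165° = -56.99
Leg 2 (042°, 76 km): east 76 sin 42° = 50.85, north 76 cos 42° = 56.48
Summing: 66.12 km east, -0.51 km north → (66.12, -0.51).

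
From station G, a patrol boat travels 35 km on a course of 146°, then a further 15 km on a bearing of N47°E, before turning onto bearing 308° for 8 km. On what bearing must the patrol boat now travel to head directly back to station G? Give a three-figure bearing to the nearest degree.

Leg 1 (146°, 35 km): east 35 sin 146° = 19.57, north 35 cos 146° = -29.02
Leg 2 (N47°E, 15 km): east 15 sin 47° = 10.97, north 15 cos 47° = 10.23
Leg 3 (308°, 8 km): east 8 sin 308° = -6.30, north 8 cos 308° = 4.93
Net displacement: 24.24 east, -13.86 north. Direction back to start is (-24.24, 13.86): bearing = atan2(-24.24, 13.86) mod 360° = 299.76° ≈ 300°.

300°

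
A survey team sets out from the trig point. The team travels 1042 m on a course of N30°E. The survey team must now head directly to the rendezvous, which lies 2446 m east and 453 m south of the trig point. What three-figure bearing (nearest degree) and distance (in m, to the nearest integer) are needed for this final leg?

Leg 1 (N30°E, 1042 m): east 1042 sin 30° = 521.00, north 1042 cos 30° = 902.40
Current position: (521.00, 902.40). Target: (2446, -453). Remaining: Δeast = 1925.00, Δnorth = -1355.40.
Bearing = atan2(1925.00, -1355.40) mod 360° = 125.15°; distance = √((1925.00)² + (-1355.40)²) = 2354.300 m.

125°, 2354 m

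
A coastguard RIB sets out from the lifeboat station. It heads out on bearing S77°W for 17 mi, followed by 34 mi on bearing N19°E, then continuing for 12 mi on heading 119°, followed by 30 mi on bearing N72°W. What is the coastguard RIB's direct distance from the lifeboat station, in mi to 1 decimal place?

39.5 mi

Leg 1 (S77°W, 17 mi): east 17 sin 257° = -16.56, north 17 cos 257° = -3.82
Leg 2 (N19°E, 34 mi): east 34 sin 19° = 11.07, north 34 cos 19° = 32.15
Leg 3 (119°, 12 mi): east 12 sin 119° = 10.50, north 12 cos 119° = -5.82
Leg 4 (N72°W, 30 mi): east 30 sin 288° = -28.53, north 30 cos 288° = 9.27
Net: -23.53 east, 31.78 north. Distance = √((-23.53)² + (31.78)²) = 39.540 mi.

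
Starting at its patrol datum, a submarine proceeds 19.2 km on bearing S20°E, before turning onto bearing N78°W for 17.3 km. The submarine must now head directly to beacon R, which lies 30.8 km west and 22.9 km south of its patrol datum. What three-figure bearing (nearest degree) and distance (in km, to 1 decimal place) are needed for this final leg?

248°, 22.1 km

Leg 1 (S20°E, 19.2 km): east 19.2 sin 160° = 6.57, north 19.2 cos 160° = -18.04
Leg 2 (N78°W, 17.3 km): east 17.3 sin 282° = -16.92, north 17.3 cos 282° = 3.60
Current position: (-10.36, -14.45). Target: (-30.8, -22.9). Remaining: Δeast = -20.44, Δnorth = -8.45.
Bearing = atan2(-20.44, -8.45) mod 360° = 247.53°; distance = √((-20.44)² + (-8.45)²) = 22.124 km.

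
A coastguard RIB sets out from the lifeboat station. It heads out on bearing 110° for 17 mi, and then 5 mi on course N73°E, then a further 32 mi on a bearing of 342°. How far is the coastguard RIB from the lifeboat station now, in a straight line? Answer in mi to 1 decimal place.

Leg 1 (110°, 17 mi): east 17 sin 110° = 15.97, north 17 cos 110° = -5.81
Leg 2 (N73°E, 5 mi): east 5 sin 73° = 4.78, north 5 cos 73° = 1.46
Leg 3 (342°, 32 mi): east 32 sin 342° = -9.89, north 32 cos 342° = 30.43
Net: 10.87 east, 26.08 north. Distance = √((10.87)² + (26.08)²) = 28.255 mi.

28.3 mi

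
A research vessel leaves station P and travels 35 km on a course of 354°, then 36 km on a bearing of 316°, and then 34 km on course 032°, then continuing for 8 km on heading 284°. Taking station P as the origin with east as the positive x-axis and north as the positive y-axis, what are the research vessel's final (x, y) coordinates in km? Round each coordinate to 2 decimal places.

(-18.41, 91.47)

Leg 1 (354°, 35 km): east 35 sin 354° = -3.66, north 35 cos 354° = 34.81
Leg 2 (316°, 36 km): east 36 sin 316° = -25.01, north 36 cos 316° = 25.90
Leg 3 (032°, 34 km): east 34 sin 32° = 18.02, north 34 cos 32° = 28.83
Leg 4 (284°, 8 km): east 8 sin 284° = -7.76, north 8 cos 284° = 1.94
Summing: -18.41 km east, 91.47 km north → (-18.41, 91.47).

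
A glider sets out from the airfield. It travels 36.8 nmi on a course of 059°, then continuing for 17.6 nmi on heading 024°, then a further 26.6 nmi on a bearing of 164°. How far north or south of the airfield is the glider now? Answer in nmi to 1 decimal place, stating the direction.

9.5 nmi north

Leg 1 (059°, 36.8 nmi): east 36.8 sin 59° = 31.54, north 36.8 cos 59° = 18.95
Leg 2 (024°, 17.6 nmi): east 17.6 sin 24° = 7.16, north 17.6 cos 24° = 16.08
Leg 3 (164°, 26.6 nmi): east 26.6 sin 164° = 7.33, north 26.6 cos 164° = -25.57
Net north component: 9.46 nmi.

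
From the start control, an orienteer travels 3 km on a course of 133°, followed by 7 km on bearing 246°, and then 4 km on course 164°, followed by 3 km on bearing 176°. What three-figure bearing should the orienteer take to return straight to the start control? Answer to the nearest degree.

Leg 1 (133°, 3 km): east 3 sin 133° = 2.19, north 3 cos 133° = -2.05
Leg 2 (246°, 7 km): east 7 sin 246° = -6.39, north 7 cos 246° = -2.85
Leg 3 (164°, 4 km): east 4 sin 164° = 1.10, north 4 cos 164° = -3.85
Leg 4 (176°, 3 km): east 3 sin 176° = 0.21, north 3 cos 176° = -2.99
Net displacement: -2.89 east, -11.73 north. Direction back to start is (2.89, 11.73): bearing = atan2(2.89, 11.73) mod 360° = 13.83° ≈ 014°.

014°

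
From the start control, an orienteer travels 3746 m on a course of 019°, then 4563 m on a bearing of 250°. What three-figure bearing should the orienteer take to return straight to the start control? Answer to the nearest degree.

123°

Leg 1 (019°, 3746 m): east 3746 sin 19° = 1219.58, north 3746 cos 19° = 3541.91
Leg 2 (250°, 4563 m): east 4563 sin 250° = -4287.82, north 4563 cos 250° = -1560.64
Net displacement: -3068.24 east, 1981.27 north. Direction back to start is (3068.24, -1981.27): bearing = atan2(3068.24, -1981.27) mod 360° = 122.85° ≈ 123°.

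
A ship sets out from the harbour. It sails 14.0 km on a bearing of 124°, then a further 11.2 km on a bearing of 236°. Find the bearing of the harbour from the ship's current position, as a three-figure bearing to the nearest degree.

351°

Leg 1 (124°, 14.0 km): east 14.0 sin 124° = 11.61, north 14.0 cos 124° = -7.83
Leg 2 (236°, 11.2 km): east 11.2 sin 236° = -9.29, north 11.2 cos 236° = -6.26
Net displacement: 2.32 east, -14.09 north. Direction back to start is (-2.32, 14.09): bearing = atan2(-2.32, 14.09) mod 360° = 350.65° ≈ 351°.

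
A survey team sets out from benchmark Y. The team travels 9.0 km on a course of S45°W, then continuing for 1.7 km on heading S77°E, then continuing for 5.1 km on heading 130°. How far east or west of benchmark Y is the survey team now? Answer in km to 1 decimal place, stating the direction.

0.8 km west

Leg 1 (S45°W, 9.0 km): east 9.0 sin 225° = -6.36, north 9.0 cos 225° = -6.36
Leg 2 (S77°E, 1.7 km): east 1.7 sin 103° = 1.66, north 1.7 cos 103° = -0.38
Leg 3 (130°, 5.1 km): east 5.1 sin 130° = 3.91, north 5.1 cos 130° = -3.28
Net east component: -0.80 km.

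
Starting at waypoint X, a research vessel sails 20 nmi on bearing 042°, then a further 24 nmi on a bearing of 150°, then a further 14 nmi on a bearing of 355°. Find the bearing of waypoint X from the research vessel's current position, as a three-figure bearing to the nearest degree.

Leg 1 (042°, 20 nmi): east 20 sin 42° = 13.38, north 20 cos 42° = 14.86
Leg 2 (150°, 24 nmi): east 24 sin 150° = 12.00, north 24 cos 150° = -20.78
Leg 3 (355°, 14 nmi): east 14 sin 355° = -1.22, north 14 cos 355° = 13.95
Net displacement: 24.16 east, 8.03 north. Direction back to start is (-24.16, -8.03): bearing = atan2(-24.16, -8.03) mod 360° = 251.63° ≈ 252°.

252°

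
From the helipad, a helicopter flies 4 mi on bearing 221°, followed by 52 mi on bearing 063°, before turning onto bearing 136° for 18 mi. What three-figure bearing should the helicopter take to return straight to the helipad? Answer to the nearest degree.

Leg 1 (221°, 4 mi): east 4 sin 221° = -2.62, north 4 cos 221° = -3.02
Leg 2 (063°, 52 mi): east 52 sin 63° = 46.33, north 52 cos 63° = 23.61
Leg 3 (136°, 18 mi): east 18 sin 136° = 12.50, north 18 cos 136° = -12.95
Net displacement: 56.21 east, 7.64 north. Direction back to start is (-56.21, -7.64): bearing = atan2(-56.21, -7.64) mod 360° = 262.26° ≈ 262°.

262°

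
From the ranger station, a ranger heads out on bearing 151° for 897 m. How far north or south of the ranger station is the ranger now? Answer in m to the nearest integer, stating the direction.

Leg 1 (151°, 897 m): east 897 sin 151° = 434.87, north 897 cos 151° = -784.53
Net north component: -784.53 m.

785 m south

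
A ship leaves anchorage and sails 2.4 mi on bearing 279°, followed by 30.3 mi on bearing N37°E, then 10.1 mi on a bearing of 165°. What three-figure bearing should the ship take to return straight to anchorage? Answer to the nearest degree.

Leg 1 (279°, 2.4 mi): east 2.4 sin 279° = -2.37, north 2.4 cos 279° = 0.38
Leg 2 (N37°E, 30.3 mi): east 30.3 sin 37° = 18.23, north 30.3 cos 37° = 24.20
Leg 3 (165°, 10.1 mi): east 10.1 sin 165° = 2.61, north 10.1 cos 165° = -9.76
Net displacement: 18.48 east, 14.82 north. Direction back to start is (-18.48, -14.82): bearing = atan2(-18.48, -14.82) mod 360° = 231.27° ≈ 231°.

231°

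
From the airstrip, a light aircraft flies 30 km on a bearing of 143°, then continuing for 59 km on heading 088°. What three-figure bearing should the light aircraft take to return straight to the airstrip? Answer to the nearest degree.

286°

Leg 1 (143°, 30 km): east 30 sin 143° = 18.05, north 30 cos 143° = -23.96
Leg 2 (088°, 59 km): east 59 sin 88° = 58.96, north 59 cos 88° = 2.06
Net displacement: 77.02 east, -21.90 north. Direction back to start is (-77.02, 21.90): bearing = atan2(-77.02, 21.90) mod 360° = 285.87° ≈ 286°.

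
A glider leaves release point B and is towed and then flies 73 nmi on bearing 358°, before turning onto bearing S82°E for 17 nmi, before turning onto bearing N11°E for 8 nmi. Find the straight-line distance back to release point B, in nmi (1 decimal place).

80.0 nmi

Leg 1 (358°, 73 nmi): east 73 sin 358° = -2.55, north 73 cos 358° = 72.96
Leg 2 (S82°E, 17 nmi): east 17 sin 98° = 16.83, north 17 cos 98° = -2.37
Leg 3 (N11°E, 8 nmi): east 8 sin 11° = 1.53, north 8 cos 11° = 7.85
Net: 15.81 east, 78.44 north. Distance = √((15.81)² + (78.44)²) = 80.021 nmi.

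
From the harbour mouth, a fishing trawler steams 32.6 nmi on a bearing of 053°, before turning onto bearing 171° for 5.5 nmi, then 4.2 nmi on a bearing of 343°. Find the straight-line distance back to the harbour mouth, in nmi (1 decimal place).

Leg 1 (053°, 32.6 nmi): east 32.6 sin 53° = 26.04, north 32.6 cos 53° = 19.62
Leg 2 (171°, 5.5 nmi): east 5.5 sin 171° = 0.86, north 5.5 cos 171° = -5.43
Leg 3 (343°, 4.2 nmi): east 4.2 sin 343° = -1.23, north 4.2 cos 343° = 4.02
Net: 25.67 east, 18.20 north. Distance = √((25.67)² + (18.20)²) = 31.468 nmi.

31.5 nmi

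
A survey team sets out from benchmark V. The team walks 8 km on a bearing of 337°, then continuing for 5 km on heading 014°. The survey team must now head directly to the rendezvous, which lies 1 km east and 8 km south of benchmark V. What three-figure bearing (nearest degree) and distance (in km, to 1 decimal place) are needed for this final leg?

172°, 20.4 km

Leg 1 (337°, 8 km): east 8 sin 337° = -3.13, north 8 cos 337° = 7.36
Leg 2 (014°, 5 km): east 5 sin 14° = 1.21, north 5 cos 14° = 4.85
Current position: (-1.92, 12.22). Target: (1, -8). Remaining: Δeast = 2.92, Δnorth = -20.22.
Bearing = atan2(2.92, -20.22) mod 360° = 171.79°; distance = √((2.92)² + (-20.22)²) = 20.425 km.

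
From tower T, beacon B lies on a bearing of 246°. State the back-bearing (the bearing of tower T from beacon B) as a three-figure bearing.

Back-bearing = 246° − 180° = 066°.

066°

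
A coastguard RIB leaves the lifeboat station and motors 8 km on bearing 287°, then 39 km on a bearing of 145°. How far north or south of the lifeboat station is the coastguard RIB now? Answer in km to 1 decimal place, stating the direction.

29.6 km south

Leg 1 (287°, 8 km): east 8 sin 287° = -7.65, north 8 cos 287° = 2.34
Leg 2 (145°, 39 km): east 39 sin 145° = 22.37, north 39 cos 145° = -31.95
Net north component: -29.61 km.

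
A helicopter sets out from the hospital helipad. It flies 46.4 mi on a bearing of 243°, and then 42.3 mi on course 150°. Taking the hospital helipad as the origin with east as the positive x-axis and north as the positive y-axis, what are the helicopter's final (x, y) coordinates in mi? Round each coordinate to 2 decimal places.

(-20.19, -57.70)

Leg 1 (243°, 46.4 mi): east 46.4 sin 243° = -41.34, north 46.4 cos 243° = -21.07
Leg 2 (150°, 42.3 mi): east 42.3 sin 150° = 21.15, north 42.3 cos 150° = -36.63
Summing: -20.19 mi east, -57.70 mi north → (-20.19, -57.70).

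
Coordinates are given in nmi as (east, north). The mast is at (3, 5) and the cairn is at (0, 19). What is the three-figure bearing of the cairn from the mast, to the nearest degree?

348°

Δeast = 0 − 3 = -3.00; Δnorth = 19 − 5 = 14.00.
Bearing = atan2(Δeast, Δnorth) mod 360° = 347.91° ≈ 348°.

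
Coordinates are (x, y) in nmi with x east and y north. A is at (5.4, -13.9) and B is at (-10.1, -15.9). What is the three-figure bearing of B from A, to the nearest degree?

Δeast = -10.1 − 5.4 = -15.50; Δnorth = -15.9 − -13.9 = -2.00.
Bearing = atan2(Δeast, Δnorth) mod 360° = 262.65° ≈ 263°.

263°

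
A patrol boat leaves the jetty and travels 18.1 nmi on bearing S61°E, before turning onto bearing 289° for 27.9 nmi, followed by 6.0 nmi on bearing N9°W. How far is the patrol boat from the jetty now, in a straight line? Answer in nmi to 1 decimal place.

13.1 nmi

Leg 1 (S61°E, 18.1 nmi): east 18.1 sin 119° = 15.83, north 18.1 cos 119° = -8.78
Leg 2 (289°, 27.9 nmi): east 27.9 sin 289° = -26.38, north 27.9 cos 289° = 9.08
Leg 3 (N9°W, 6.0 nmi): east 6.0 sin 351° = -0.94, north 6.0 cos 351° = 5.93
Net: -11.49 east, 6.23 north. Distance = √((-11.49)² + (6.23)²) = 13.071 nmi.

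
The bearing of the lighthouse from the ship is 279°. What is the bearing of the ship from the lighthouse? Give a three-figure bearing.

099°

Back-bearing = 279° − 180° = 099°.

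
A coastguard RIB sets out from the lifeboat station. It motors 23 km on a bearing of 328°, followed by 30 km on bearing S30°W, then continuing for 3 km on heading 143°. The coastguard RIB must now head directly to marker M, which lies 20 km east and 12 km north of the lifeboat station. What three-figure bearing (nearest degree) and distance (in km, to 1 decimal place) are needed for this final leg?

065°, 50.0 km

Leg 1 (328°, 23 km): east 23 sin 328° = -12.19, north 23 cos 328° = 19.51
Leg 2 (S30°W, 30 km): east 30 sin 210° = -15.00, north 30 cos 210° = -25.98
Leg 3 (143°, 3 km): east 3 sin 143° = 1.81, north 3 cos 143° = -2.40
Current position: (-25.38, -8.87). Target: (20, 12). Remaining: Δeast = 45.38, Δnorth = 20.87.
Bearing = atan2(45.38, 20.87) mod 360° = 65.30°; distance = √((45.38)² + (20.87)²) = 49.952 km.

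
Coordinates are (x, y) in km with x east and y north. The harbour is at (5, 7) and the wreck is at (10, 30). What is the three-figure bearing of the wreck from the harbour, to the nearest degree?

Δeast = 10 − 5 = 5.00; Δnorth = 30 − 7 = 23.00.
Bearing = atan2(Δeast, Δnorth) mod 360° = 12.26° ≈ 012°.

012°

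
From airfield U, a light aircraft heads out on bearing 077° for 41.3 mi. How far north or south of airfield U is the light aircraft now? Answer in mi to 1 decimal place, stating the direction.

Leg 1 (077°, 41.3 mi): east 41.3 sin 77° = 40.24, north 41.3 cos 77° = 9.29
Net north component: 9.29 mi.

9.3 mi north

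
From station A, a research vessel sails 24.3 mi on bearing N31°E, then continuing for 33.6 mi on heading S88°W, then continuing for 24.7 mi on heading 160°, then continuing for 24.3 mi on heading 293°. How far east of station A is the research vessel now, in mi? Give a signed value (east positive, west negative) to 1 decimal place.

Leg 1 (N31°E, 24.3 mi): east 24.3 sin 31° = 12.52, north 24.3 cos 31° = 20.83
Leg 2 (S88°W, 33.6 mi): east 33.6 sin 268° = -33.58, north 33.6 cos 268° = -1.17
Leg 3 (160°, 24.7 mi): east 24.7 sin 160° = 8.45, north 24.7 cos 160° = -23.21
Leg 4 (293°, 24.3 mi): east 24.3 sin 293° = -22.37, north 24.3 cos 293° = 9.49
Net east component: -34.98 mi.

-35.0 mi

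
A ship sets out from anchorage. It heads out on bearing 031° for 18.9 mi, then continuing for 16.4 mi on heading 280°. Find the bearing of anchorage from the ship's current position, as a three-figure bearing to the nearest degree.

161°

Leg 1 (031°, 18.9 mi): east 18.9 sin 31° = 9.73, north 18.9 cos 31° = 16.20
Leg 2 (280°, 16.4 mi): east 16.4 sin 280° = -16.15, north 16.4 cos 280° = 2.85
Net displacement: -6.42 east, 19.05 north. Direction back to start is (6.42, -19.05): bearing = atan2(6.42, -19.05) mod 360° = 161.38° ≈ 161°.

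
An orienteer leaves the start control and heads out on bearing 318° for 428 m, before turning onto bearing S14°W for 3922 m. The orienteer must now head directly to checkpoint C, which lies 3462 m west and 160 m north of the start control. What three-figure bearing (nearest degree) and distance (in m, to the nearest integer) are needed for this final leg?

Leg 1 (318°, 428 m): east 428 sin 318° = -286.39, north 428 cos 318° = 318.07
Leg 2 (S14°W, 3922 m): east 3922 sin 194° = -948.82, north 3922 cos 194° = -3805.50
Current position: (-1235.21, -3487.43). Target: (-3462, 160). Remaining: Δeast = -2226.79, Δnorth = 3647.43.
Bearing = atan2(-2226.79, 3647.43) mod 360° = 328.60°; distance = √((-2226.79)² + (3647.43)²) = 4273.451 m.

329°, 4273 m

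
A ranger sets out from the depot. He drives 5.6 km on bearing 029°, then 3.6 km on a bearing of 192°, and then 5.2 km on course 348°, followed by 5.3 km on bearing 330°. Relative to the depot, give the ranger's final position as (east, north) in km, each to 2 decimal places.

(-1.76, 11.05)

Leg 1 (029°, 5.6 km): east 5.6 sin 29° = 2.71, north 5.6 cos 29° = 4.90
Leg 2 (192°, 3.6 km): east 3.6 sin 192° = -0.75, north 3.6 cos 192° = -3.52
Leg 3 (348°, 5.2 km): east 5.2 sin 348° = -1.08, north 5.2 cos 348° = 5.09
Leg 4 (330°, 5.3 km): east 5.3 sin 330° = -2.65, north 5.3 cos 330° = 4.59
Summing: -1.76 km east, 11.05 km north → (-1.76, 11.05).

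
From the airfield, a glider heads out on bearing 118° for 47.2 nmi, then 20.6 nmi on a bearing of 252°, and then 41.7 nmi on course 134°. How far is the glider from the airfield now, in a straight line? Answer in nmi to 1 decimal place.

Leg 1 (118°, 47.2 nmi): east 47.2 sin 118° = 41.68, north 47.2 cos 118° = -22.16
Leg 2 (252°, 20.6 nmi): east 20.6 sin 252° = -19.59, north 20.6 cos 252° = -6.37
Leg 3 (134°, 41.7 nmi): east 41.7 sin 134° = 30.00, north 41.7 cos 134° = -28.97
Net: 52.08 east, -57.49 north. Distance = √((52.08)² + (-57.49)²) = 77.573 nmi.

77.6 nmi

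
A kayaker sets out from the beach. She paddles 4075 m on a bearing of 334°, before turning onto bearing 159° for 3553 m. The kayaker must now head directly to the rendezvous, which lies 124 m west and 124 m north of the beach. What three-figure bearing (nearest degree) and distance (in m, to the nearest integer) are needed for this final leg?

120°, 448 m

Leg 1 (334°, 4075 m): east 4075 sin 334° = -1786.36, north 4075 cos 334° = 3662.59
Leg 2 (159°, 3553 m): east 3553 sin 159° = 1273.28, north 3553 cos 159° = -3317.01
Current position: (-513.08, 345.57). Target: (-124, 124). Remaining: Δeast = 389.08, Δnorth = -221.57.
Bearing = atan2(389.08, -221.57) mod 360° = 119.66°; distance = √((389.08)² + (-221.57)²) = 447.749 m.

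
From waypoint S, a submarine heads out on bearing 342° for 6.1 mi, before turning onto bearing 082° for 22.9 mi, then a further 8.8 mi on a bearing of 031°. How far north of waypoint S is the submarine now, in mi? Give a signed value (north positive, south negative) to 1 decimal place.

Leg 1 (342°, 6.1 mi): east 6.1 sin 342° = -1.89, north 6.1 cos 342° = 5.80
Leg 2 (082°, 22.9 mi): east 22.9 sin 82° = 22.68, north 22.9 cos 82° = 3.19
Leg 3 (031°, 8.8 mi): east 8.8 sin 31° = 4.53, north 8.8 cos 31° = 7.54
Net north component: 16.53 mi.

16.5 mi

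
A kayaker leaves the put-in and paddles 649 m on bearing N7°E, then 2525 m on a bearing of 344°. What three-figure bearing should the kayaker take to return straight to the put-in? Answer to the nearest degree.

169°

Leg 1 (N7°E, 649 m): east 649 sin 7° = 79.09, north 649 cos 7° = 644.16
Leg 2 (344°, 2525 m): east 2525 sin 344° = -695.98, north 2525 cos 344° = 2427.19
Net displacement: -616.89 east, 3071.35 north. Direction back to start is (616.89, -3071.35): bearing = atan2(616.89, -3071.35) mod 360° = 168.64° ≈ 169°.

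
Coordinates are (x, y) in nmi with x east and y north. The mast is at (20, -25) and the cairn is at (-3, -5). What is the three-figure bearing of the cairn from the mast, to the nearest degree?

311°

Δeast = -3 − 20 = -23.00; Δnorth = -5 − -25 = 20.00.
Bearing = atan2(Δeast, Δnorth) mod 360° = 311.01° ≈ 311°.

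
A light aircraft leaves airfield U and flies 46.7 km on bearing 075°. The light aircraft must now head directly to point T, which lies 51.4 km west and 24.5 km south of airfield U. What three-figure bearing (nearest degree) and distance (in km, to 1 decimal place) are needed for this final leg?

249°, 103.2 km

Leg 1 (075°, 46.7 km): east 46.7 sin 75° = 45.11, north 46.7 cos 75° = 12.09
Current position: (45.11, 12.09). Target: (-51.4, -24.5). Remaining: Δeast = -96.51, Δnorth = -36.59.
Bearing = atan2(-96.51, -36.59) mod 360° = 249.24°; distance = √((-96.51)² + (-36.59)²) = 103.211 km.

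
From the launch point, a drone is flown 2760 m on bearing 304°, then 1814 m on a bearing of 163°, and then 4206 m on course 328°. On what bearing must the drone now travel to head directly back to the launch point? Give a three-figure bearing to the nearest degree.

130°

Leg 1 (304°, 2760 m): east 2760 sin 304° = -2288.14, north 2760 cos 304° = 1543.37
Leg 2 (163°, 1814 m): east 1814 sin 163° = 530.36, north 1814 cos 163° = -1734.74
Leg 3 (328°, 4206 m): east 4206 sin 328° = -2228.84, north 4206 cos 328° = 3566.89
Net displacement: -3986.62 east, 3375.53 north. Direction back to start is (3986.62, -3375.53): bearing = atan2(3986.62, -3375.53) mod 360° = 130.26° ≈ 130°.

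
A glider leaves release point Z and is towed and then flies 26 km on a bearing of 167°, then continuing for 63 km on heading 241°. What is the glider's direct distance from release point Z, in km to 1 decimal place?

74.5 km

Leg 1 (167°, 26 km): east 26 sin 167° = 5.85, north 26 cos 167° = -25.33
Leg 2 (241°, 63 km): east 63 sin 241° = -55.10, north 63 cos 241° = -30.54
Net: -49.25 east, -55.88 north. Distance = √((-49.25)² + (-55.88)²) = 74.485 km.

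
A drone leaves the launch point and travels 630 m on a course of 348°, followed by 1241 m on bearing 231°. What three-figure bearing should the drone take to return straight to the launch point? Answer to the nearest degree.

081°

Leg 1 (348°, 630 m): east 630 sin 348° = -130.98, north 630 cos 348° = 616.23
Leg 2 (231°, 1241 m): east 1241 sin 231° = -964.44, north 1241 cos 231° = -780.99
Net displacement: -1095.42 east, -164.75 north. Direction back to start is (1095.42, 164.75): bearing = atan2(1095.42, 164.75) mod 360° = 81.45° ≈ 081°.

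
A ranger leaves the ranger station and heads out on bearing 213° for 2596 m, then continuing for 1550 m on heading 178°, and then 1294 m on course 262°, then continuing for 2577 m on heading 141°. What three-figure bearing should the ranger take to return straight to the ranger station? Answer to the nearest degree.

010°

Leg 1 (213°, 2596 m): east 2596 sin 213° = -1413.88, north 2596 cos 213° = -2177.19
Leg 2 (178°, 1550 m): east 1550 sin 178° = 54.09, north 1550 cos 178° = -1549.06
Leg 3 (262°, 1294 m): east 1294 sin 262° = -1281.41, north 1294 cos 262° = -180.09
Leg 4 (141°, 2577 m): east 2577 sin 141° = 1621.76, north 2577 cos 141° = -2002.71
Net displacement: -1019.44 east, -5909.04 north. Direction back to start is (1019.44, 5909.04): bearing = atan2(1019.44, 5909.04) mod 360° = 9.79° ≈ 010°.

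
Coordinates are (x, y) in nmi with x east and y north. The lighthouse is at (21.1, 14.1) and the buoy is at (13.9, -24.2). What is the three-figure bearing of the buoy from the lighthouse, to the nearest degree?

Δeast = 13.9 − 21.1 = -7.20; Δnorth = -24.2 − 14.1 = -38.30.
Bearing = atan2(Δeast, Δnorth) mod 360° = 190.65° ≈ 191°.

191°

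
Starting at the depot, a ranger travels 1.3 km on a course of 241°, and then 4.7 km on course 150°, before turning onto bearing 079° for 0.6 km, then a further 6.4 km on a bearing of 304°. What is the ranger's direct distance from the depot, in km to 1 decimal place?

Leg 1 (241°, 1.3 km): east 1.3 sin 241° = -1.14, north 1.3 cos 241° = -0.63
Leg 2 (150°, 4.7 km): east 4.7 sin 150° = 2.35, north 4.7 cos 150° = -4.07
Leg 3 (079°, 0.6 km): east 0.6 sin 79° = 0.59, north 0.6 cos 79° = 0.11
Leg 4 (304°, 6.4 km): east 6.4 sin 304° = -5.31, north 6.4 cos 304° = 3.58
Net: -3.50 east, -1.01 north. Distance = √((-3.50)² + (-1.01)²) = 3.646 km.

3.6 km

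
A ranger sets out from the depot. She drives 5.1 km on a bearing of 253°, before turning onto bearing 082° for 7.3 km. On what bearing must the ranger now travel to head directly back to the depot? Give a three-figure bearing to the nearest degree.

Leg 1 (253°, 5.1 km): east 5.1 sin 253° = -4.88, north 5.1 cos 253° = -1.49
Leg 2 (082°, 7.3 km): east 7.3 sin 82° = 7.23, north 7.3 cos 82° = 1.02
Net displacement: 2.35 east, -0.48 north. Direction back to start is (-2.35, 0.48): bearing = atan2(-2.35, 0.48) mod 360° = 281.42° ≈ 281°.

281°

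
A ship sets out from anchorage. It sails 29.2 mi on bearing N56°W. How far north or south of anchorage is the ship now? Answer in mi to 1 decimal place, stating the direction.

16.3 mi north

Leg 1 (N56°W, 29.2 mi): east 29.2 sin 304° = -24.21, north 29.2 cos 304° = 16.33
Net north component: 16.33 mi.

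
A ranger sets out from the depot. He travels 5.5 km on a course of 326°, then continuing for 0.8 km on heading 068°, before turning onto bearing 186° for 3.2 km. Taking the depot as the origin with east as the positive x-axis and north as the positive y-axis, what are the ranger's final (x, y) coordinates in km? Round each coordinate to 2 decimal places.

(-2.67, 1.68)

Leg 1 (326°, 5.5 km): east 5.5 sin 326° = -3.08, north 5.5 cos 326° = 4.56
Leg 2 (068°, 0.8 km): east 0.8 sin 68° = 0.74, north 0.8 cos 68° = 0.30
Leg 3 (186°, 3.2 km): east 3.2 sin 186° = -0.33, north 3.2 cos 186° = -3.18
Summing: -2.67 km east, 1.68 km north → (-2.67, 1.68).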